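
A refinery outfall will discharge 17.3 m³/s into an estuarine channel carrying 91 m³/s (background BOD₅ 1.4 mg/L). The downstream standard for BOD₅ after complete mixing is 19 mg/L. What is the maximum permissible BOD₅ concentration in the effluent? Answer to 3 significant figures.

At the limit, (Qr·Cr + Qe·Cₑ)/(Qr + Qe) = 19:
Cₑ = (108.3·19 − 91.00·1.400) / 17.30 = 111.6 mg/L.

112 mg/L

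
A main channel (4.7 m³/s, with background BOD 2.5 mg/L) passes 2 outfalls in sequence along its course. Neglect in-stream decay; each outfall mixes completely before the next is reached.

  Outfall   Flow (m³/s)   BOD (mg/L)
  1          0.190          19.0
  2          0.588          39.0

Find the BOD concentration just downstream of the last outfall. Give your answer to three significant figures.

6.99 mg/L

After outfall 1: Q = 4.700 + 0.1900 = 4.890 m³/s; C = (4.700·2.500 + 0.1900·19.00)/4.890 = 3.141 mg/L.
After outfall 2: Q = 4.890 + 0.5880 = 5.478 m³/s; C = (4.890·3.141 + 0.5880·39.00)/5.478 = 6.990 mg/L.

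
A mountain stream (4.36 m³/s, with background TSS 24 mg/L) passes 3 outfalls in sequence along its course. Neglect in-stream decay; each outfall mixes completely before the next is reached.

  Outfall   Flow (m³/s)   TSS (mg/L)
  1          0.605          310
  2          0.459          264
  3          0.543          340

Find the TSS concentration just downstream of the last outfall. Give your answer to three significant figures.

100 mg/L

Outfall 1: combined Q = 4.965 m³/s; C = (4.360·24.00 + 0.6050·310.0)/4.965 = 58.85 mg/L.
Outfall 2: combined Q = 5.424 m³/s; C = (4.965·58.85 + 0.4590·264.0)/5.424 = 76.21 mg/L.
Outfall 3: combined Q = 5.967 m³/s; C = (5.424·76.21 + 0.5430·340.0)/5.967 = 100.2 mg/L.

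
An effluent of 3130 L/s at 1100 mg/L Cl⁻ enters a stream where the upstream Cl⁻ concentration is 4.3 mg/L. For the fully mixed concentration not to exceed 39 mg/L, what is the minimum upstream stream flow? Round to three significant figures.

Set C_mix = 39: (Q·4.300 + 3130·1100) / (Q + 3130) = 39
→ Q = 3130·(1100 − 39)/(39 − 4.300) = 95700 L/s.

95700 L/s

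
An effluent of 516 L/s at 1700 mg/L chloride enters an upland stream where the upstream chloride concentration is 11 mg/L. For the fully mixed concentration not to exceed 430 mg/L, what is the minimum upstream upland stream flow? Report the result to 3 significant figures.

1560 L/s

Set C_mix = 430: (Q·11.00 + 516.0·1700) / (Q + 516.0) = 430
→ Q = 516.0·(1700 − 430)/(430 − 11.00) = 1564 L/s.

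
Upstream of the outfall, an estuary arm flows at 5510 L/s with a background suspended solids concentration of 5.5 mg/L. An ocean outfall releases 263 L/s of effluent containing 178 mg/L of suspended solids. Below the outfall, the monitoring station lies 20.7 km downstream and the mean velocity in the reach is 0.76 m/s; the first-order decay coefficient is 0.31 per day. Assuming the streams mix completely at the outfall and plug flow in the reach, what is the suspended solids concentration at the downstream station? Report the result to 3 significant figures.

Mass balance: C = (5510·5.500 + 263.0·178.0) / 5773 = 77120/5773 = 13.36 mg/L.
Travel time t = 20.7·1000 / 0.76 = 27240 s = 7.566 h.
Applying C = C₀e^(−kt): 13.36 × 0.9069 = 12.11 mg/L.

12.1 mg/L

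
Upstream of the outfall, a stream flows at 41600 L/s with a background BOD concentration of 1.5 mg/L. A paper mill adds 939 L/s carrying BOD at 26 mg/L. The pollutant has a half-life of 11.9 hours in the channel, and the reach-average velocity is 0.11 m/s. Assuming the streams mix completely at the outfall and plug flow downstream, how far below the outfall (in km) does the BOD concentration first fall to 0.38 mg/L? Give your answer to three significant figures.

11.4 km

Mixed concentration C = ΣQC/ΣQ = (41600·1.500 + 939.0·26.00) / 42540 = 86810/42540 = 2.041 mg/L.
Half-life 11.9 h → k = ln 2 / 11.9 = 0.05825 h⁻¹ = 1.398 d⁻¹.
Set 2.041·exp(−k·t) = 0.38 → t = ln(2.041/0.38)/k = 103900 s = 28.86 h.
Distance = v·t = 0.11·103900 = 11430 m = 11.43 km.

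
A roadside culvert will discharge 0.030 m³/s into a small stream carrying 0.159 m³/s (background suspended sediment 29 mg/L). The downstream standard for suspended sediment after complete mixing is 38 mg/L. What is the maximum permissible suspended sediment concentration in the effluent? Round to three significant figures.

At the limit, (Qr·Cr + Qe·Cₑ)/(Qr + Qe) = 38:
Cₑ = (0.1890·38 − 0.1590·29.00) / 0.03000 = 85.70 mg/L.

85.7 mg/L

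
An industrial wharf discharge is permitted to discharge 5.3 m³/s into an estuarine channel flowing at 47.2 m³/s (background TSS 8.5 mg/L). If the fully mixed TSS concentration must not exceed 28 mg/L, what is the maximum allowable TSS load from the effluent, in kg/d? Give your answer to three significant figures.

Mass balance at the limit: 47.20·8.500 + 5.300·Cₑ = 52.50·28 → Cₑ = 201.7 mg/L.
Load = 5.300 m³/s × 201.7 g/m³ × 86 400 s/d = 92340 kg/d.

92300 kg/d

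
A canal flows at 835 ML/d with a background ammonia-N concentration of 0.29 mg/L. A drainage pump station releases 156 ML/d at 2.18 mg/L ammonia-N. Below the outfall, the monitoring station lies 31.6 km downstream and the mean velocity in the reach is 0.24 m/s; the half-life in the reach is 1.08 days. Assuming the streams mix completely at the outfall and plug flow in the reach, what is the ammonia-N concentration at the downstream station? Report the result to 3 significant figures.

Conservation of mass: C = (835.0·0.2900 + 156.0·2.180) / 991.0 = 582.2/991.0 = 0.5875 mg/L.
Travel time t = 31.6·1000 / 0.24 = 131700 s = 36.57 h.
Half-life 1.08 d → k = ln 2 / 1.08 = 0.6418 d⁻¹.
Decay over the reach: 0.5875·exp(−kt) = 0.5875·0.3760 = 0.2209 mg/L.

0.221 mg/L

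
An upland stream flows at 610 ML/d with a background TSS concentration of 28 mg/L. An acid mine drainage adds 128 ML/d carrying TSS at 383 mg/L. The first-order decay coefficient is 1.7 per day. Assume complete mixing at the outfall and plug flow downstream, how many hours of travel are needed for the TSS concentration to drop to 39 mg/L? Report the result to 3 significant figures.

After mixing, C = (610.0·28.00 + 128.0·383.0) / 738.0 = 66100/738.0 = 89.57 mg/L.
89.57·exp(−k·t) = 39 → t = ln(89.57/39)/k = 42260 s = 11.74 h.

11.7 h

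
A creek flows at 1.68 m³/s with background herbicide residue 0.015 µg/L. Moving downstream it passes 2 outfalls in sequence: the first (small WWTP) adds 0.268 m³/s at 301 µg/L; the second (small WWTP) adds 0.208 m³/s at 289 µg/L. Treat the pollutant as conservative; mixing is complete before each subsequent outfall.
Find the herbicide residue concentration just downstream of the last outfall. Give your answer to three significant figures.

65.3 µg/L

Outfall 1: combined Q = 1.948 m³/s; C = (1.680·0.01500 + 0.2680·301.0)/1.948 = 41.42 µg/L.
Outfall 2: combined Q = 2.156 m³/s; C = (1.948·41.42 + 0.2080·289.0)/2.156 = 65.31 µg/L.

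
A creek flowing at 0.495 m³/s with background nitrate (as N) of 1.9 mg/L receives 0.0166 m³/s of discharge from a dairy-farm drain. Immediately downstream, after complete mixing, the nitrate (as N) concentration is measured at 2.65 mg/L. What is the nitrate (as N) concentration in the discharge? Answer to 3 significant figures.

Mass balance: 0.4950·1.900 + 0.01660·Cₑ = 0.5116·2.650
→ Cₑ = (0.5116·2.650 − 0.4950·1.900) / 0.01660 = 25.01 mg/L.

25.0 mg/L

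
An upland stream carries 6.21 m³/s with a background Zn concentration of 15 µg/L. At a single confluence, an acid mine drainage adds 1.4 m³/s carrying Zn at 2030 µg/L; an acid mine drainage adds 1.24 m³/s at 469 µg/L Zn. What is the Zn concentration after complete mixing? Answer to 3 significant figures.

Mixed concentration C = ΣQC/ΣQ = (6.210·15.00 + 1.400·2030 + 1.240·469.0) / 8.850 = 3517/8.850 = 397.4 µg/L.

397 µg/L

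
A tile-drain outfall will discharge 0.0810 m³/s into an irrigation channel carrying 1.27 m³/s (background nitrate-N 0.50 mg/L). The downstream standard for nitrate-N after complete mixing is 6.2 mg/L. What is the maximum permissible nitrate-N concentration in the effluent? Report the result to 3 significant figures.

95.6 mg/L

At the limit, (Qr·Cr + Qe·Cₑ)/(Qr + Qe) = 6.2:
Cₑ = (1.351·6.2 − 1.270·0.5000) / 0.08100 = 95.57 mg/L.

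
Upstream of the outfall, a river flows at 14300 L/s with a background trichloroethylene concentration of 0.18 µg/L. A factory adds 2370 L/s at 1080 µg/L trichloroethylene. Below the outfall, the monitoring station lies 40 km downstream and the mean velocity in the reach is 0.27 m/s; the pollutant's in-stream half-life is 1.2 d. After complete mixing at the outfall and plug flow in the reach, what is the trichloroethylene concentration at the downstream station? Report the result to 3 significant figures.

Conservation of mass: C = (14300·0.1800 + 2370·1080) / 16670 = 2562000/16670 = 153.7 µg/L.
Travel time t = 40·1000 / 0.27 = 148100 s = 41.15 h.
Half-life 1.2 d → k = ln 2 / 1.2 = 0.5776 d⁻¹.
After decay, C = 153.7 × e^(−kt) = 153.7 × 0.3714 = 57.09 µg/L.

57.1 µg/L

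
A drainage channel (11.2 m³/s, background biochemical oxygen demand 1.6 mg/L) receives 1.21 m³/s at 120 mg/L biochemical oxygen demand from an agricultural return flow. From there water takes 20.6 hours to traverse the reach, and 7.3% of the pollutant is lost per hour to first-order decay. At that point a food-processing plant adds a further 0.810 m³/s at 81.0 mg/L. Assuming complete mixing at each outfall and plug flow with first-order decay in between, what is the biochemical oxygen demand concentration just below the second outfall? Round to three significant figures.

7.55 mg/L

Mixed concentration C = ΣQC/ΣQ = (11.20·1.600 + 1.210·120.0) / 12.41 = 163.1/12.41 = 13.14 mg/L; combined flow 12.41 m³/s.
7.3%/h lost → k = −ln(1 − 0.073) = 0.07580 h⁻¹.
First-order decay: C = 13.14·exp(−k·t) = 13.14·0.2098 = 2.758 mg/L.
Second outfall: C = (12.41·2.758 + 0.8100·81.00)/13.22 = 7.552 mg/L.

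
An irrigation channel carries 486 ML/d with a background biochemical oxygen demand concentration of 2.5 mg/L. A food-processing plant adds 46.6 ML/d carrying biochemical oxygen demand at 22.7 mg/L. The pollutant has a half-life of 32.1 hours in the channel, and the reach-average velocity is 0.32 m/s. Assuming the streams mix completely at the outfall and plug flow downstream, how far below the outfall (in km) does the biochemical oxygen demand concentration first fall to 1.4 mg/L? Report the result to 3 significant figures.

59.5 km

Mass balance: C = (486.0·2.500 + 46.60·22.70) / 532.6 = 2273/532.6 = 4.267 mg/L.
Half-life 32.1 h → k = ln 2 / 32.1 = 0.02159 h⁻¹ = 0.5182 d⁻¹.
Set 4.267·exp(−k·t) = 1.4 → t = ln(4.267/1.4)/k = 185800 s = 51.61 h.
Distance = v·t = 0.32·185800 = 59460 m = 59.46 km.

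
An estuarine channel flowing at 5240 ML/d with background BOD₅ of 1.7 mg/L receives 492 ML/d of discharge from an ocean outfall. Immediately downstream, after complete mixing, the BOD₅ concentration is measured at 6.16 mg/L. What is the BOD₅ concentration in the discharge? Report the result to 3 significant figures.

53.7 mg/L

Mass balance: 5240·1.700 + 492.0·Cₑ = 5732·6.160
→ Cₑ = (5732·6.160 − 5240·1.700) / 492.0 = 53.66 mg/L.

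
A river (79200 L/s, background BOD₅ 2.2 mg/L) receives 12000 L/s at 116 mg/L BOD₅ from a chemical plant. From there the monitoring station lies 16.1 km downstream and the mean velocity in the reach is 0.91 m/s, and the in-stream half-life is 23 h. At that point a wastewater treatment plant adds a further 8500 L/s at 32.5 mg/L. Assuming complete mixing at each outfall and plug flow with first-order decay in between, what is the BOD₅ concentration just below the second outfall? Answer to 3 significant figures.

Mass balance: C = (79200·2.200 + 12000·116.0) / 91200 = 1566000/91200 = 17.17 mg/L; combined flow 91200 L/s.
Travel time t = 16.1·1000 / 0.91 = 17690 s = 4.915 h.
Half-life 23 h → k = ln 2 / 23 = 0.03014 h⁻¹ = 0.7233 d⁻¹.
Applying C = C₀e^(−kt): 17.17 × 0.8623 = 14.81 mg/L.
At the second outfall, C = (91200·14.81 + 8500·32.50) / (91200 + 8500) = 16.32 mg/L.

16.3 mg/L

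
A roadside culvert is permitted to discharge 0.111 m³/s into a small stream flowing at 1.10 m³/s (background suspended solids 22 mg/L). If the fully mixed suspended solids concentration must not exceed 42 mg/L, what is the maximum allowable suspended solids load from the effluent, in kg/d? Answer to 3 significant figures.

Mass balance at the limit: 1.100·22.00 + 0.1110·Cₑ = 1.211·42 → Cₑ = 240.2 mg/L.
Load = 0.1110 m³/s × 240.2 g/m³ × 86 400 s/d = 2304 kg/d.

2300 kg/d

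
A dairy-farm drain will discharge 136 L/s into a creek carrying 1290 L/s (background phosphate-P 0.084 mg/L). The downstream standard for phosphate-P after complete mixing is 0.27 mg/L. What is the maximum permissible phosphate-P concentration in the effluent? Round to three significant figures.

2.03 mg/L

At the limit, (Qr·Cr + Qe·Cₑ)/(Qr + Qe) = 0.27:
Cₑ = (1426·0.27 − 1290·0.08400) / 136.0 = 2.034 mg/L.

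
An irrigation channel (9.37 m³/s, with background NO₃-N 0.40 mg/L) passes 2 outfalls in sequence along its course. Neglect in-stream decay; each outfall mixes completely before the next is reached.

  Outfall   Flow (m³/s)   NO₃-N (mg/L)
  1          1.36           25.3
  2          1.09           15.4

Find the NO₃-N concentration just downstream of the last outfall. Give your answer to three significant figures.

4.65 mg/L

Below outfall 1: Q → 10.73 m³/s, C = (9.370·0.4000 + 1.360·25.30)/10.73 = 3.556 mg/L.
Below outfall 2: Q → 11.82 m³/s, C = (10.73·3.556 + 1.090·15.40)/11.82 = 4.648 mg/L.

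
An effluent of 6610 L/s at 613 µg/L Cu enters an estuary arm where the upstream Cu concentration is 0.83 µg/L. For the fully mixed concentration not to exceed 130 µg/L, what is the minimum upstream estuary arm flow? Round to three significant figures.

24700 L/s

Set C_mix = 130: (Q·0.8300 + 6610·613.0) / (Q + 6610) = 130
→ Q = 6610·(613.0 − 130)/(130 − 0.8300) = 24720 L/s.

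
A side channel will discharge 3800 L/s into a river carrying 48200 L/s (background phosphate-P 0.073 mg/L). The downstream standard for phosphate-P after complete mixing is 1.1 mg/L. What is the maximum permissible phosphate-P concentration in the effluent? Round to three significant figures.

At the limit, (Qr·Cr + Qe·Cₑ)/(Qr + Qe) = 1.1:
Cₑ = (52000·1.1 − 48200·0.07300) / 3800 = 14.13 mg/L.

14.1 mg/L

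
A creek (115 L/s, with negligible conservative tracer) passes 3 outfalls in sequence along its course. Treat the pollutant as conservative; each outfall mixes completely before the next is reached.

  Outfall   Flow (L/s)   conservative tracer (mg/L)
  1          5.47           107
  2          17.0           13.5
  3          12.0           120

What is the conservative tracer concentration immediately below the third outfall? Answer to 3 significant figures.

15.1 mg/L

After outfall 1: Q = 115.0 + 5.470 = 120.5 L/s; C = (115.0·0 + 5.470·107.0)/120.5 = 4.858 mg/L.
After outfall 2: Q = 120.5 + 17.00 = 137.5 L/s; C = (120.5·4.858 + 17.00·13.50)/137.5 = 5.927 mg/L.
After outfall 3: Q = 137.5 + 12.00 = 149.5 L/s; C = (137.5·5.927 + 12.00·120.0)/149.5 = 15.09 mg/L.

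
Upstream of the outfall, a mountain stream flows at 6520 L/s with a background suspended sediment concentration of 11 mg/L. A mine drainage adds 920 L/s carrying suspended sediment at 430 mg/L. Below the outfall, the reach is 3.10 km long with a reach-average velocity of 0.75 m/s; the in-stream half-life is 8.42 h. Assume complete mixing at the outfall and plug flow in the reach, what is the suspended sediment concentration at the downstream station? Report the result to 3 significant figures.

57.1 mg/L

Mass balance: C = (6520·11.00 + 920.0·430.0) / 7440 = 467300/7440 = 62.81 mg/L.
Travel time t = 3.10·1000 / 0.75 = 4133 s = 1.148 h.
Half-life 8.42 h → k = ln 2 / 8.42 = 0.08232 h⁻¹ = 1.976 d⁻¹.
Applying C = C₀e^(−kt): 62.81 × 0.9098 = 57.15 mg/L.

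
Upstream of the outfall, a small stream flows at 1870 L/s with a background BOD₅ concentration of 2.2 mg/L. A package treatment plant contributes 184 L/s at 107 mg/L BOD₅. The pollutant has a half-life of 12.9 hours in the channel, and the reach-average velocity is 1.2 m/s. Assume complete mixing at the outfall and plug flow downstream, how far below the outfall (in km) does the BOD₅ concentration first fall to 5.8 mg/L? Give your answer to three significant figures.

Mass balance: C = (1870·2.200 + 184.0·107.0) / 2054 = 23800/2054 = 11.59 mg/L.
Half-life 12.9 h → k = ln 2 / 12.9 = 0.05373 h⁻¹ = 1.290 d⁻¹.
Set 11.59·exp(−k·t) = 5.8 → t = ln(11.59/5.8)/k = 46370 s = 12.88 h.
Distance = v·t = 1.2·46370 = 55650 m = 55.65 km.

55.6 km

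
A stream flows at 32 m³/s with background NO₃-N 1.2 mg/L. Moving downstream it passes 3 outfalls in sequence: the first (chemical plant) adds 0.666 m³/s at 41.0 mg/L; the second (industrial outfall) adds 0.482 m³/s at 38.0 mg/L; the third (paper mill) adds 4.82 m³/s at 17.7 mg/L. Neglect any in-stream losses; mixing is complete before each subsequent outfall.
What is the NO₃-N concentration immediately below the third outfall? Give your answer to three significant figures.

After outfall 1: Q = 32.00 + 0.6660 = 32.67 m³/s; C = (32.00·1.200 + 0.6660·41.00)/32.67 = 2.011 mg/L.
After outfall 2: Q = 32.67 + 0.4820 = 33.15 m³/s; C = (32.67·2.011 + 0.4820·38.00)/33.15 = 2.535 mg/L.
After outfall 3: Q = 33.15 + 4.820 = 37.97 m³/s; C = (33.15·2.535 + 4.820·17.70)/37.97 = 4.460 mg/L.

4.46 mg/L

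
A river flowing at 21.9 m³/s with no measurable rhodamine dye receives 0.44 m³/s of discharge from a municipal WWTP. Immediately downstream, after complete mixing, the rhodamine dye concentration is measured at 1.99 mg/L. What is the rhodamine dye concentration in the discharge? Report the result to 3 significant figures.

101 mg/L

Mass balance: 21.90·0 + 0.4400·Cₑ = 22.34·1.990
→ Cₑ = (22.34·1.990 − 21.90·0) / 0.4400 = 101.0 mg/L.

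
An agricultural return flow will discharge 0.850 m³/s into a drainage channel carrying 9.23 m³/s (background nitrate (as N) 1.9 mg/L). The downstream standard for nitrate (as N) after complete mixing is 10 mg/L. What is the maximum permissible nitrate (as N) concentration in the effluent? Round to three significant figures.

At the limit, (Qr·Cr + Qe·Cₑ)/(Qr + Qe) = 10:
Cₑ = (10.08·10 − 9.230·1.900) / 0.8500 = 97.96 mg/L.

98.0 mg/L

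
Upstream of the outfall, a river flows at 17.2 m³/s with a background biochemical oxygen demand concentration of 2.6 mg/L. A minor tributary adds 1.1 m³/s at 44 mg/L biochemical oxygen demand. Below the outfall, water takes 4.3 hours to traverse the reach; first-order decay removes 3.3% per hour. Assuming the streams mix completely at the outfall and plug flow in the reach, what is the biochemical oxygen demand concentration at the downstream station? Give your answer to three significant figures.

Conservation of mass: C = (17.20·2.600 + 1.100·44.00) / 18.30 = 93.12/18.30 = 5.089 mg/L.
3.3%/h lost → k = −ln(1 − 0.033) = 0.03356 h⁻¹.
Applying C = C₀e^(−kt): 5.089 × 0.8656 = 4.405 mg/L.

4.40 mg/L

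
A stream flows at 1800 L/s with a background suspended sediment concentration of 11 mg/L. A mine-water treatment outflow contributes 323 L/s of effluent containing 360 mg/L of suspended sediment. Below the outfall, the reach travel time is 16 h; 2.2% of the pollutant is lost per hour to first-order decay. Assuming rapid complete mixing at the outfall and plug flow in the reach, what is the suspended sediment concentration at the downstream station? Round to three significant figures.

Mixed concentration C = ΣQC/ΣQ = (1800·11.00 + 323.0·360.0) / 2123 = 136100/2123 = 64.10 mg/L.
2.2%/h lost → k = −ln(1 − 0.022) = 0.02225 h⁻¹.
First-order decay: C = 64.10·exp(−k·t) = 64.10·0.7005 = 44.90 mg/L.

44.9 mg/L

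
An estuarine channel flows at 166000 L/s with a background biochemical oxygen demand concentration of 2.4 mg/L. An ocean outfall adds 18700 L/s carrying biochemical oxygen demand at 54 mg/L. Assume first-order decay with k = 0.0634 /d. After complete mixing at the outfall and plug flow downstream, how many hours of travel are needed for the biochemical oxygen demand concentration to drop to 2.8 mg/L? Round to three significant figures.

379 h

Conservation of mass: C = (166000·2.400 + 18700·54.00) / 184700 = 1408000/184700 = 7.624 mg/L.
7.624·exp(−k·t) = 2.8 → t = ln(7.624/2.8)/k = 1365000 s = 379.2 h.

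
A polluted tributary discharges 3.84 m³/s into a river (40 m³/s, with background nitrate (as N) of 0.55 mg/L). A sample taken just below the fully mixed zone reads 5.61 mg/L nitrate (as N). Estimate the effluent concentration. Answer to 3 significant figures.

Mass balance: 40.00·0.5500 + 3.840·Cₑ = 43.84·5.610
→ Cₑ = (43.84·5.610 − 40.00·0.5500) / 3.840 = 58.32 mg/L.

58.3 mg/L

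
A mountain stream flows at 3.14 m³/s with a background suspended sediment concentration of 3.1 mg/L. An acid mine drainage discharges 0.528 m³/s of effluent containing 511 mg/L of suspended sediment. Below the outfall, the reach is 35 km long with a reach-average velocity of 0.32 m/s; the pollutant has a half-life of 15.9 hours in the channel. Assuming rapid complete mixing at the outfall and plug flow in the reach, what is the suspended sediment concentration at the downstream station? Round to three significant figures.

20.3 mg/L

Mixed concentration C = ΣQC/ΣQ = (3.140·3.100 + 0.5280·511.0) / 3.668 = 279.5/3.668 = 76.21 mg/L.
Travel time t = 35·1000 / 0.32 = 109400 s = 30.38 h.
Half-life 15.9 h → k = ln 2 / 15.9 = 0.04359 h⁻¹ = 1.046 d⁻¹.
Applying C = C₀e^(−kt): 76.21 × 0.2659 = 20.27 mg/L.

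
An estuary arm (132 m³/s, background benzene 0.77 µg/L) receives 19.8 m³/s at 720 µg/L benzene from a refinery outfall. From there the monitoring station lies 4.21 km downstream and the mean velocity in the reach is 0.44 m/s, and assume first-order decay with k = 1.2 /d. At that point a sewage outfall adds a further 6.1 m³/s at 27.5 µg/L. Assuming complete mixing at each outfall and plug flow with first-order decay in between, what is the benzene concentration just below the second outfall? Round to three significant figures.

Mixed concentration C = ΣQC/ΣQ = (132.0·0.7700 + 19.80·720.0) / 151.8 = 14360/151.8 = 94.58 µg/L; combined flow 151.8 m³/s.
Travel time t = 4.21·1000 / 0.44 = 9568 s = 2.658 h.
Applying C = C₀e^(−kt): 94.58 × 0.8756 = 82.81 µg/L.
Second outfall: C = (151.8·82.81 + 6.100·27.50)/157.9 = 80.68 µg/L.

80.7 µg/L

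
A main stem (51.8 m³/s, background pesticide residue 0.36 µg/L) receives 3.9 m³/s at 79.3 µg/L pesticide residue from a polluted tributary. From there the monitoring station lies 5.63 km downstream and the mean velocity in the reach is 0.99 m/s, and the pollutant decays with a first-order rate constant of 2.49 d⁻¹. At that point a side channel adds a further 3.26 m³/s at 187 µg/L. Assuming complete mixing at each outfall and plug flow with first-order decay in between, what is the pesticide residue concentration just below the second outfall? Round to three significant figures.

Conservation of mass: C = (51.80·0.3600 + 3.900·79.30) / 55.70 = 327.9/55.70 = 5.887 µg/L; combined flow 55.70 m³/s.
Travel time t = 5.63·1000 / 0.99 = 5687 s = 1.580 h.
After decay, C = 5.887 × e^(−kt) = 5.887 × 0.8488 = 4.997 µg/L.
At the second outfall, C = (55.70·4.997 + 3.260·187.0) / (55.70 + 3.260) = 15.06 µg/L.

15.1 µg/L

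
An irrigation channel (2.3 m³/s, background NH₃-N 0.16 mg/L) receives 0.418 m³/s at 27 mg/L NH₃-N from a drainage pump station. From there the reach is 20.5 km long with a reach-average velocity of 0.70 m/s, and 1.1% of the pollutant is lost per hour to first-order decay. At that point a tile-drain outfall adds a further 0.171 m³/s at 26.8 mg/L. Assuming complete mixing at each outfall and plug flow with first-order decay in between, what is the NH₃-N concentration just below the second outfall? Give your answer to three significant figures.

5.27 mg/L

After mixing, C = (2.300·0.1600 + 0.4180·27.00) / 2.718 = 11.65/2.718 = 4.288 mg/L; combined flow 2.718 m³/s.
Travel time t = 20.5·1000 / 0.70 = 29290 s = 8.135 h.
1.1%/h lost → k = −ln(1 − 0.011) = 0.01106 h⁻¹.
Applying C = C₀e^(−kt): 4.288 × 0.9139 = 3.919 mg/L.
At the second outfall, C = (2.718·3.919 + 0.1710·26.80) / (2.718 + 0.1710) = 5.273 mg/L.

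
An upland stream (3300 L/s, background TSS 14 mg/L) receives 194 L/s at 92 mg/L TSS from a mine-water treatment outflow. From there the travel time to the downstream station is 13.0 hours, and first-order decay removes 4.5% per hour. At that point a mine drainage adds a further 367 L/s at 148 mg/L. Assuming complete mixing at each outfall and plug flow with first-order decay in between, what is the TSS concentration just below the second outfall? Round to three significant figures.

Conservation of mass: C = (3300·14.00 + 194.0·92.00) / 3494 = 64050/3494 = 18.33 mg/L; combined flow 3494 L/s.
4.5%/h lost → k = −ln(1 − 0.045) = 0.04604 h⁻¹.
Applying C = C₀e^(−kt): 18.33 × 0.5496 = 10.07 mg/L.
At the second outfall, C = (3494·10.07 + 367.0·148.0) / (3494 + 367.0) = 23.18 mg/L.

23.2 mg/L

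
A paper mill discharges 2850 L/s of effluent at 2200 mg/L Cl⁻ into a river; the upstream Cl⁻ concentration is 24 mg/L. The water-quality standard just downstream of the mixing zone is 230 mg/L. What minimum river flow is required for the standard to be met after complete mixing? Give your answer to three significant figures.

27300 L/s

Set C_mix = 230: (Q·24.00 + 2850·2200) / (Q + 2850) = 230
→ Q = 2850·(2200 − 230)/(230 − 24.00) = 27250 L/s.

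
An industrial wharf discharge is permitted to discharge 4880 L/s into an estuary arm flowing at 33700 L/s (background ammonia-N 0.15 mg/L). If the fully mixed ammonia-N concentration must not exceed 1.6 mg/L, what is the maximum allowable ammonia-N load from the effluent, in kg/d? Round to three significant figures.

4900 kg/d

Mass balance at the limit: 33700·0.1500 + 4880·Cₑ = 38580·1.6 → Cₑ = 11.61 mg/L.
4880 L/s = 4.880 m³/s. Load = 4.880 m³/s × 11.61 g/m³ × 86 400 s/d = 4897 kg/d.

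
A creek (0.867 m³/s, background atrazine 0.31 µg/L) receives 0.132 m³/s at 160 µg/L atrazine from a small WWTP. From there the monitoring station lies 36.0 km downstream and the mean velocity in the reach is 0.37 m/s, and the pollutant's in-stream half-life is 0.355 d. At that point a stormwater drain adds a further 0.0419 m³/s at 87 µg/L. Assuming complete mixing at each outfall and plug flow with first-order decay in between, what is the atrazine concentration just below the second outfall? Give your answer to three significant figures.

5.78 µg/L

Conservation of mass: C = (0.8670·0.3100 + 0.1320·160.0) / 0.9990 = 21.39/0.9990 = 21.41 µg/L; combined flow 0.9990 m³/s.
Travel time t = 36.0·1000 / 0.37 = 97300 s = 27.03 h.
Half-life 0.355 d → k = ln 2 / 0.355 = 1.953 d⁻¹.
Decay over the reach: 21.41·exp(−kt) = 21.41·0.1109 = 2.375 µg/L.
At the second outfall, C = (0.9990·2.375 + 0.04190·87.00) / (0.9990 + 0.04190) = 5.782 µg/L.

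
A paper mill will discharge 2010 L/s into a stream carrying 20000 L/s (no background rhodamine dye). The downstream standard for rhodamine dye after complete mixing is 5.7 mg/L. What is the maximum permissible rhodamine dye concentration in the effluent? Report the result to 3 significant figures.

At the limit, (Qr·Cr + Qe·Cₑ)/(Qr + Qe) = 5.7:
Cₑ = (22010·5.7 − 20000·0) / 2010 = 62.42 mg/L.

62.4 mg/L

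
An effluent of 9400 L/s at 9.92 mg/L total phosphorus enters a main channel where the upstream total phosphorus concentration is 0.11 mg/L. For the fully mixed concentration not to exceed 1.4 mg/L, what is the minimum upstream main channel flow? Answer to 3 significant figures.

Set C_mix = 1.4: (Q·0.1100 + 9400·9.920) / (Q + 9400) = 1.4
→ Q = 9400·(9.920 − 1.4)/(1.4 − 0.1100) = 62080 L/s.

62100 L/s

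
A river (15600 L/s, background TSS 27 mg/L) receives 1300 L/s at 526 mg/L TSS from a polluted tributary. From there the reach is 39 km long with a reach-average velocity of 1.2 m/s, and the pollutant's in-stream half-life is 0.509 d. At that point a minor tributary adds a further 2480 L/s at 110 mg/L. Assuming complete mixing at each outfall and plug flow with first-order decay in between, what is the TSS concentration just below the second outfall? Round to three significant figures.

48.2 mg/L

After mixing, C = (15600·27.00 + 1300·526.0) / 16900 = 1105000/16900 = 65.38 mg/L; combined flow 16900 L/s.
Travel time t = 39·1000 / 1.2 = 32500 s = 9.028 h.
Half-life 0.509 d → k = ln 2 / 0.509 = 1.362 d⁻¹.
Decay over the reach: 65.38·exp(−kt) = 65.38·0.5991 = 39.18 mg/L.
Second outfall: C = (16900·39.18 + 2480·110.0)/19380 = 48.24 mg/L.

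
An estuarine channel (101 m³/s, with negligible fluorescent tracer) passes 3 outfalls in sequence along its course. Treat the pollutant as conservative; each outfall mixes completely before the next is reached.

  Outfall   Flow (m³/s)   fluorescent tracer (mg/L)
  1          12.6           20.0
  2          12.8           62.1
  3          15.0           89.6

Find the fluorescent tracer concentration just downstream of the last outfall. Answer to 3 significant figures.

Below outfall 1: Q → 113.6 m³/s, C = (101.0·0 + 12.60·20.00)/113.6 = 2.218 mg/L.
Below outfall 2: Q → 126.4 m³/s, C = (113.6·2.218 + 12.80·62.10)/126.4 = 8.282 mg/L.
Below outfall 3: Q → 141.4 m³/s, C = (126.4·8.282 + 15.00·89.60)/141.4 = 16.91 mg/L.

16.9 mg/L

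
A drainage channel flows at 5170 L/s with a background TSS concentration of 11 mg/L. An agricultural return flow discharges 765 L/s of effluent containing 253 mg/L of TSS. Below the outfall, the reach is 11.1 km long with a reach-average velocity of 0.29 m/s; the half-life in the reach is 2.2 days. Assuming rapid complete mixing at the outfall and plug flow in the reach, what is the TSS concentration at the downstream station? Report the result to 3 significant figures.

36.7 mg/L

Conservation of mass: C = (5170·11.00 + 765.0·253.0) / 5935 = 250400/5935 = 42.19 mg/L.
Travel time t = 11.1·1000 / 0.29 = 38280 s = 10.63 h.
Half-life 2.2 d → k = ln 2 / 2.2 = 0.3151 d⁻¹.
First-order decay: C = 42.19·exp(−k·t) = 42.19·0.8697 = 36.70 mg/L.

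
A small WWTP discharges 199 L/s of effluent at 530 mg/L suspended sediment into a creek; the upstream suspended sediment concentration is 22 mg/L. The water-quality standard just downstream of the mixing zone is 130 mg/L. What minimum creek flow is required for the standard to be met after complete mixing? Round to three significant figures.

Set C_mix = 130: (Q·22.00 + 199.0·530.0) / (Q + 199.0) = 130
→ Q = 199.0·(530.0 − 130)/(130 − 22.00) = 737.0 L/s.

737 L/s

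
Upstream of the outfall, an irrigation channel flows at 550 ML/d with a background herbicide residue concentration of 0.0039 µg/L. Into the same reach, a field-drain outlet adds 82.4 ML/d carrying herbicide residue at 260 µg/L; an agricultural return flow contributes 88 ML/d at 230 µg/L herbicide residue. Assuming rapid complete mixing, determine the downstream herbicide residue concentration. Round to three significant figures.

57.8 µg/L

Conservation of mass: C = (550.0·0.003900 + 82.40·260.0 + 88.00·230.0) / 720.4 = 41670/720.4 = 57.84 µg/L.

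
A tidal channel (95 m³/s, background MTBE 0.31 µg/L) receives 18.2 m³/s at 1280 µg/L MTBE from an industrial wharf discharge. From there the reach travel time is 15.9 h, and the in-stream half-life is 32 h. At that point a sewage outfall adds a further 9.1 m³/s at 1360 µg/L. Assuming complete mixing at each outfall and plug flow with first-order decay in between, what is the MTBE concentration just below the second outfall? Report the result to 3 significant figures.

Mass balance: C = (95.00·0.3100 + 18.20·1280) / 113.2 = 23330/113.2 = 206.1 µg/L; combined flow 113.2 m³/s.
Half-life 32 h → k = ln 2 / 32 = 0.02166 h⁻¹ = 0.5199 d⁻¹.
After decay, C = 206.1 × e^(−kt) = 206.1 × 0.7086 = 146.0 µg/L.
Second outfall: C = (113.2·146.0 + 9.100·1360)/122.3 = 236.3 µg/L.

236 µg/L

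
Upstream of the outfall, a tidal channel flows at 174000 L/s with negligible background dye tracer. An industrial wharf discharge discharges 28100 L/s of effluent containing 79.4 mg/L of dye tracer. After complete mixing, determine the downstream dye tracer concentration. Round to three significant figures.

11.0 mg/L

After mixing, C = (174000·0 + 28100·79.40) / 202100 = 2231000/202100 = 11.04 mg/L.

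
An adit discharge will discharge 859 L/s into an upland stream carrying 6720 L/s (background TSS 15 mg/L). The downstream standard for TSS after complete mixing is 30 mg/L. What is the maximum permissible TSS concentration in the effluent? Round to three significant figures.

147 mg/L

At the limit, (Qr·Cr + Qe·Cₑ)/(Qr + Qe) = 30:
Cₑ = (7579·30 − 6720·15.00) / 859.0 = 147.3 mg/L.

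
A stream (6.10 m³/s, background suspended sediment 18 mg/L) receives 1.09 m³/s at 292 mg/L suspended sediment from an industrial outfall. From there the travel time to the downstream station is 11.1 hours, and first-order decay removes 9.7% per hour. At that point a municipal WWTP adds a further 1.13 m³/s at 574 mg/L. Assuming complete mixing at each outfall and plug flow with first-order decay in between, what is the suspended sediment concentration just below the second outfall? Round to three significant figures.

Mass balance: C = (6.100·18.00 + 1.090·292.0) / 7.190 = 428.1/7.190 = 59.54 mg/L; combined flow 7.190 m³/s.
9.7%/h lost → k = −ln(1 − 0.097) = 0.1020 h⁻¹.
After decay, C = 59.54 × e^(−kt) = 59.54 × 0.3222 = 19.18 mg/L.
Second outfall: C = (7.190·19.18 + 1.130·574.0)/8.320 = 94.54 mg/L.

94.5 mg/L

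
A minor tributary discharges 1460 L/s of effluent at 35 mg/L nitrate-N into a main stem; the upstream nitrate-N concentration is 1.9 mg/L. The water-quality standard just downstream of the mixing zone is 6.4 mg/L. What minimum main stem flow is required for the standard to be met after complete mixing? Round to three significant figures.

Set C_mix = 6.4: (Q·1.900 + 1460·35.00) / (Q + 1460) = 6.4
→ Q = 1460·(35.00 − 6.4)/(6.4 − 1.900) = 9279 L/s.

9280 L/s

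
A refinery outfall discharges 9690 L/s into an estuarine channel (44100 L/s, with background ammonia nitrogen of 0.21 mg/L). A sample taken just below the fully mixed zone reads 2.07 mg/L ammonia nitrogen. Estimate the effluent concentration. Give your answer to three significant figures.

Mass balance: 44100·0.2100 + 9690·Cₑ = 53790·2.070
→ Cₑ = (53790·2.070 − 44100·0.2100) / 9690 = 10.54 mg/L.

10.5 mg/L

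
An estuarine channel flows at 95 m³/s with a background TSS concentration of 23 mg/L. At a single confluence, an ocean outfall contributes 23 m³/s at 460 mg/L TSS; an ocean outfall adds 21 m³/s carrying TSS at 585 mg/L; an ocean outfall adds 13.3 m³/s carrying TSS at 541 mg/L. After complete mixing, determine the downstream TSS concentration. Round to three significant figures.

Mixed concentration C = ΣQC/ΣQ = (95.00·23.00 + 23.00·460.0 + 21.00·585.0 + 13.30·541.0) / 152.3 = 32250/152.3 = 211.7 mg/L.

212 mg/L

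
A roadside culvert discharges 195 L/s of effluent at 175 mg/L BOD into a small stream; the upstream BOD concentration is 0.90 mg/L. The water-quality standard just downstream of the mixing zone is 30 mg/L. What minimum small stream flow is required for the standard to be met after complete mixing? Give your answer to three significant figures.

Set C_mix = 30: (Q·0.9000 + 195.0·175.0) / (Q + 195.0) = 30
→ Q = 195.0·(175.0 − 30)/(30 − 0.9000) = 971.6 L/s.

972 L/s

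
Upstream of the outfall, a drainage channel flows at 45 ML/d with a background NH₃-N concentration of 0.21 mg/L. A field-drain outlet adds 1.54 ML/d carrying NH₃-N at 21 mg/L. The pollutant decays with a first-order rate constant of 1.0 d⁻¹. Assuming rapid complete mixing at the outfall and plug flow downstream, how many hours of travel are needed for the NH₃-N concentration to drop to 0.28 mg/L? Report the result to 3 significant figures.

After mixing, C = (45.00·0.2100 + 1.540·21.00) / 46.54 = 41.79/46.54 = 0.8979 mg/L.
0.8979·exp(−k·t) = 0.28 → t = ln(0.8979/0.28)/k = 100700 s = 27.97 h.

28.0 h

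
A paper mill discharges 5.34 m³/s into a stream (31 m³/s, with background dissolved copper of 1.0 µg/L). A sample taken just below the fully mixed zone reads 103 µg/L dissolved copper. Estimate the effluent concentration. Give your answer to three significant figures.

Mass balance: 31.00·1.000 + 5.340·Cₑ = 36.34·103.0
→ Cₑ = (36.34·103.0 − 31.00·1.000) / 5.340 = 695.1 µg/L.

695 µg/L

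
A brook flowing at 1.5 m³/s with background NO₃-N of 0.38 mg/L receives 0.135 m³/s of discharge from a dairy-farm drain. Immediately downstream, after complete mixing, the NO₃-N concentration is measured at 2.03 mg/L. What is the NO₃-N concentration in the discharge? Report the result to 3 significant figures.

20.4 mg/L

Mass balance: 1.500·0.3800 + 0.1350·Cₑ = 1.635·2.030
→ Cₑ = (1.635·2.030 − 1.500·0.3800) / 0.1350 = 20.36 mg/L.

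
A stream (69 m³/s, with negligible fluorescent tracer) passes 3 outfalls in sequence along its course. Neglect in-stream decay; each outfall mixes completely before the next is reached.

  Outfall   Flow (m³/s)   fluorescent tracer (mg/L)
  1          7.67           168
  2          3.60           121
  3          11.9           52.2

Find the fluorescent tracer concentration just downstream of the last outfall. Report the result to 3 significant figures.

25.4 mg/L

Below outfall 1: Q → 76.67 m³/s, C = (69.00·0 + 7.670·168.0)/76.67 = 16.81 mg/L.
Below outfall 2: Q → 80.27 m³/s, C = (76.67·16.81 + 3.600·121.0)/80.27 = 21.48 mg/L.
Below outfall 3: Q → 92.17 m³/s, C = (80.27·21.48 + 11.90·52.20)/92.17 = 25.45 mg/L.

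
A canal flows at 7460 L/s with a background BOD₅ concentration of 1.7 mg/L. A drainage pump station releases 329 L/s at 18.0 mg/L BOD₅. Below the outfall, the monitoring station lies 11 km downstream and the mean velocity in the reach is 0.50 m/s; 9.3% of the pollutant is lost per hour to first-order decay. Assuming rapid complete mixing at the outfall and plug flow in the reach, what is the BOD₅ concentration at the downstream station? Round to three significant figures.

Mixed concentration C = ΣQC/ΣQ = (7460·1.700 + 329.0·18.00) / 7789 = 18600/7789 = 2.388 mg/L.
Travel time t = 11·1000 / 0.50 = 22000 s = 6.111 h.
9.3%/h lost → k = −ln(1 − 0.093) = 0.09761 h⁻¹.
Applying C = C₀e^(−kt): 2.388 × 0.5507 = 1.315 mg/L.

1.32 mg/L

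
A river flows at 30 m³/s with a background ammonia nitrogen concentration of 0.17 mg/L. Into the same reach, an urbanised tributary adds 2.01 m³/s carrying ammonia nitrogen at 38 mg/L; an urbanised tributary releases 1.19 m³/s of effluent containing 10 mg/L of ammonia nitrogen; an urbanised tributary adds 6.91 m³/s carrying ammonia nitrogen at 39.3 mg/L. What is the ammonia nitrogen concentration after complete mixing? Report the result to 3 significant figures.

Conservation of mass: C = (30.00·0.1700 + 2.010·38.00 + 1.190·10.00 + 6.910·39.30) / 40.11 = 364.9/40.11 = 9.099 mg/L.

9.10 mg/L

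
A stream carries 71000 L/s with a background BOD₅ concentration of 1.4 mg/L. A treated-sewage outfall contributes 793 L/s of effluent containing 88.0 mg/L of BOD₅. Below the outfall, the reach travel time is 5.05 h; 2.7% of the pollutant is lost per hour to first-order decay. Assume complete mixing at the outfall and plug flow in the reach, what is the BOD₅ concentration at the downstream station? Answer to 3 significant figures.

2.05 mg/L

Mixed concentration C = ΣQC/ΣQ = (71000·1.400 + 793.0·88.00) / 71790 = 169200/71790 = 2.357 mg/L.
2.7%/h lost → k = −ln(1 − 0.027) = 0.02737 h⁻¹.
Decay over the reach: 2.357·exp(−kt) = 2.357·0.8709 = 2.052 mg/L.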